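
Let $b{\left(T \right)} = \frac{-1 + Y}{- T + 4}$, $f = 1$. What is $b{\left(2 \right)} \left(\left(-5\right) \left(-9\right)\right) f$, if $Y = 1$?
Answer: $0$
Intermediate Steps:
$b{\left(T \right)} = 0$ ($b{\left(T \right)} = \frac{-1 + 1}{- T + 4} = \frac{0}{4 - T} = 0$)
$b{\left(2 \right)} \left(\left(-5\right) \left(-9\right)\right) f = 0 \left(\left(-5\right) \left(-9\right)\right) 1 = 0 \cdot 45 \cdot 1 = 0 \cdot 1 = 0$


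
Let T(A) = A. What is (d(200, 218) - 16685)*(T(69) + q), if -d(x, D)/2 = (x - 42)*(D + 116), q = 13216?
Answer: -1623812265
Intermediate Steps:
d(x, D) = -2*(-42 + x)*(116 + D) (d(x, D) = -2*(x - 42)*(D + 116) = -2*(-42 + x)*(116 + D))
(d(200, 218) - 16685)*(T(69) + q) = ((9744 - 232*200 + 84*218 - 2*218*200) - 16685)*(69 + 13216) = ((9744 - 46400 + 18312 - 87200) - 16685)*13285 = (-105544 - 16685)*13285 = -122229*13285 = -1623812265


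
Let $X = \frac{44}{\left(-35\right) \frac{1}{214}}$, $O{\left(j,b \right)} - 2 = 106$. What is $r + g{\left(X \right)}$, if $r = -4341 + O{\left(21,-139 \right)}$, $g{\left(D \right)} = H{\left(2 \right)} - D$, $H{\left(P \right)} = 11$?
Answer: $- \frac{138354}{35} \approx -3953.0$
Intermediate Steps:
$O{\left(j,b \right)} = 108$ ($O{\left(j,b \right)} = 2 + 106 = 108$)
$X = - \frac{9416}{35}$ ($X = \frac{44}{\left(-35\right) \frac{1}{214}} = \frac{44}{- \frac{35}{214}} = 44 \left(- \frac{214}{35}\right) = - \frac{9416}{35} \approx -269.03$)
$g{\left(D \right)} = 11 - D$
$r = -4233$ ($r = -4341 + 108 = -4233$)
$r + g{\left(X \right)} = -4233 + \left(11 - - \frac{9416}{35}\right) = -4233 + \left(11 + \frac{9416}{35}\right) = -4233 + \frac{9801}{35} = - \frac{138354}{35}$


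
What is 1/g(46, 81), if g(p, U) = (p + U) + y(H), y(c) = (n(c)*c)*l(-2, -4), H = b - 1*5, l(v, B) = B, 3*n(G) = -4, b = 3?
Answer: 3/349 ≈ 0.0085960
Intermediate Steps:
n(G) = -4/3 (n(G) = (⅓)*(-4) = -4/3)
H = -2 (H = 3 - 1*5 = 3 - 5 = -2)
y(c) = 16*c/3 (y(c) = -4*c/3*(-4) = 16*c/3)
g(p, U) = -32/3 + U + p (g(p, U) = (p + U) + (16/3)*(-2) = (U + p) - 32/3 = -32/3 + U + p)
1/g(46, 81) = 1/(-32/3 + 81 + 46) = 1/(349/3) = 3/349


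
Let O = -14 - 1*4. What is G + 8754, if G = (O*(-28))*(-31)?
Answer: -6870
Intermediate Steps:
O = -18 (O = -14 - 4 = -18)
G = -15624 (G = -18*(-28)*(-31) = 504*(-31) = -15624)
G + 8754 = -15624 + 8754 = -6870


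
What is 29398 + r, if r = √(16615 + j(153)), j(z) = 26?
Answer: 29527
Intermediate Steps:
r = 129 (r = √(16615 + 26) = √16641 = 129)
29398 + r = 29398 + 129 = 29527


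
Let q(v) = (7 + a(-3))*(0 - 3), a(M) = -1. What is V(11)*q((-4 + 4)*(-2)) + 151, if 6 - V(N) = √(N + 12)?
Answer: 43 + 18*√23 ≈ 129.32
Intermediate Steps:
V(N) = 6 - √(12 + N) (V(N) = 6 - √(N + 12) = 6 - √(12 + N))
q(v) = -18 (q(v) = (7 - 1)*(0 - 3) = 6*(-3) = -18)
V(11)*q((-4 + 4)*(-2)) + 151 = (6 - √(12 + 11))*(-18) + 151 = (6 - √23)*(-18) + 151 = (-108 + 18*√23) + 151 = 43 + 18*√23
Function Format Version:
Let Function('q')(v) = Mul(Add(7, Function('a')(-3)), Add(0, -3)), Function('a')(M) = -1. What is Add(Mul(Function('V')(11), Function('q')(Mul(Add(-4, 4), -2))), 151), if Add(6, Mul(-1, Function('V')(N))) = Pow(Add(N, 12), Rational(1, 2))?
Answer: Add(43, Mul(18, Pow(23, Rational(1, 2)))) ≈ 129.32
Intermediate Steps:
Function('V')(N) = Add(6, Mul(-1, Pow(Add(12, N), Rational(1, 2)))) (Function('V')(N) = Add(6, Mul(-1, Pow(Add(N, 12), Rational(1, 2)))) = Add(6, Mul(-1, Pow(Add(12, N), Rational(1, 2)))))
Function('q')(v) = -18 (Function('q')(v) = Mul(Add(7, -1), Add(0, -3)) = Mul(6, -3) = -18)
Add(Mul(Function('V')(11), Function('q')(Mul(Add(-4, 4), -2))), 151) = Add(Mul(Add(6, Mul(-1, Pow(Add(12, 11), Rational(1, 2)))), -18), 151) = Add(Mul(Add(6, Mul(-1, Pow(23, Rational(1, 2)))), -18), 151) = Add(Add(-108, Mul(18, Pow(23, Rational(1, 2)))), 151) = Add(43, Mul(18, Pow(23, Rational(1, 2))))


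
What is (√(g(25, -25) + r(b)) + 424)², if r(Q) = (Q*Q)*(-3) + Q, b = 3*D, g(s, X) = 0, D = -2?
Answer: (424 + I*√114)² ≈ 1.7966e+5 + 9054.2*I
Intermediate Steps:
b = -6 (b = 3*(-2) = -6)
r(Q) = Q - 3*Q² (r(Q) = Q²*(-3) + Q = -3*Q² + Q = Q - 3*Q²)
(√(g(25, -25) + r(b)) + 424)² = (√(0 - 6*(1 - 3*(-6))) + 424)² = (√(0 - 6*(1 + 18)) + 424)² = (√(0 - 6*19) + 424)² = (√(0 - 114) + 424)² = (√(-114) + 424)² = (I*√114 + 424)² = (424 + I*√114)²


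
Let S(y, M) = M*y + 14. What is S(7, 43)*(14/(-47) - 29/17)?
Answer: -504315/799 ≈ -631.18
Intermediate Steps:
S(y, M) = 14 + M*y
S(7, 43)*(14/(-47) - 29/17) = (14 + 43*7)*(14/(-47) - 29/17) = (14 + 301)*(14*(-1/47) - 29*1/17) = 315*(-14/47 - 29/17) = 315*(-1601/799) = -504315/799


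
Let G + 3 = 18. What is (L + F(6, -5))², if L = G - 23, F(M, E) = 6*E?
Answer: 1444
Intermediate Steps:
G = 15 (G = -3 + 18 = 15)
L = -8 (L = 15 - 23 = -8)
(L + F(6, -5))² = (-8 + 6*(-5))² = (-8 - 30)² = (-38)² = 1444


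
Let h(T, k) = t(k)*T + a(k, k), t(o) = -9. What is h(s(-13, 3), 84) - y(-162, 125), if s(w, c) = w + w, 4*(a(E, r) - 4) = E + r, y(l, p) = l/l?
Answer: 279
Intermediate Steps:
y(l, p) = 1
a(E, r) = 4 + E/4 + r/4 (a(E, r) = 4 + (E + r)/4 = 4 + (E/4 + r/4) = 4 + E/4 + r/4)
s(w, c) = 2*w
h(T, k) = 4 + k/2 - 9*T (h(T, k) = -9*T + (4 + k/4 + k/4) = -9*T + (4 + k/2) = 4 + k/2 - 9*T)
h(s(-13, 3), 84) - y(-162, 125) = (4 + (½)*84 - 18*(-13)) - 1*1 = (4 + 42 - 9*(-26)) - 1 = (4 + 42 + 234) - 1 = 280 - 1 = 279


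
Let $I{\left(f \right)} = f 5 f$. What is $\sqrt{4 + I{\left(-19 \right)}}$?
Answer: $3 \sqrt{201} \approx 42.532$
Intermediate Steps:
$I{\left(f \right)} = 5 f^{2}$ ($I{\left(f \right)} = 5 f f = 5 f^{2}$)
$\sqrt{4 + I{\left(-19 \right)}} = \sqrt{4 + 5 \left(-19\right)^{2}} = \sqrt{4 + 5 \cdot 361} = \sqrt{4 + 1805} = \sqrt{1809} = 3 \sqrt{201}$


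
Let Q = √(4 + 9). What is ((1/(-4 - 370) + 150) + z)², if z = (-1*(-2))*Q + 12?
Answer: 3678058121/139876 + 121174*√13/187 ≈ 28632.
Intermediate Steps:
Q = √13 ≈ 3.6056
z = 12 + 2*√13 (z = (-1*(-2))*√13 + 12 = 2*√13 + 12 = 12 + 2*√13 ≈ 19.211)
((1/(-4 - 370) + 150) + z)² = ((1/(-4 - 370) + 150) + (12 + 2*√13))² = ((1/(-374) + 150) + (12 + 2*√13))² = ((-1/374 + 150) + (12 + 2*√13))² = (56099/374 + (12 + 2*√13))² = (60587/374 + 2*√13)²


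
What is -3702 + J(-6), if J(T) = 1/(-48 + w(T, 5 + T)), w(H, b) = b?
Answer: -181399/49 ≈ -3702.0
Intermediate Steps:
J(T) = 1/(-43 + T) (J(T) = 1/(-48 + (5 + T)) = 1/(-43 + T))
-3702 + J(-6) = -3702 + 1/(-43 - 6) = -3702 + 1/(-49) = -3702 - 1/49 = -181399/49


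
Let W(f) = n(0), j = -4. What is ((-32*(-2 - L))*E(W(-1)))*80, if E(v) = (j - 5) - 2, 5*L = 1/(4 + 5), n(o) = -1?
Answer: -512512/9 ≈ -56946.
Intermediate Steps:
W(f) = -1
L = 1/45 (L = 1/(5*(4 + 5)) = (⅕)/9 = (⅕)*(⅑) = 1/45 ≈ 0.022222)
E(v) = -11 (E(v) = (-4 - 5) - 2 = -9 - 2 = -11)
((-32*(-2 - L))*E(W(-1)))*80 = (-32*(-2 - 1*1/45)*(-11))*80 = (-32*(-2 - 1/45)*(-11))*80 = (-32*(-91/45)*(-11))*80 = ((2912/45)*(-11))*80 = -32032/45*80 = -512512/9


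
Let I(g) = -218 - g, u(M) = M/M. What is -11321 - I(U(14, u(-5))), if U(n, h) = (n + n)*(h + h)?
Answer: -11047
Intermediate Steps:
u(M) = 1
U(n, h) = 4*h*n (U(n, h) = (2*n)*(2*h) = 4*h*n)
-11321 - I(U(14, u(-5))) = -11321 - (-218 - 4*14) = -11321 - (-218 - 1*56) = -11321 - (-218 - 56) = -11321 - 1*(-274) = -11321 + 274 = -11047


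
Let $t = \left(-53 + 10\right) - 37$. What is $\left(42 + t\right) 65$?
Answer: $-2470$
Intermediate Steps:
$t = -80$ ($t = -43 - 37 = -80$)
$\left(42 + t\right) 65 = \left(42 - 80\right) 65 = \left(-38\right) 65 = -2470$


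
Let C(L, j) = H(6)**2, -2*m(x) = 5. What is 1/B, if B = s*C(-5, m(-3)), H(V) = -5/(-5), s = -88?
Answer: -1/88 ≈ -0.011364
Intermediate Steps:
m(x) = -5/2 (m(x) = -1/2*5 = -5/2)
H(V) = 1 (H(V) = -5*(-1/5) = 1)
C(L, j) = 1 (C(L, j) = 1**2 = 1)
B = -88 (B = -88*1 = -88)
1/B = 1/(-88) = -1/88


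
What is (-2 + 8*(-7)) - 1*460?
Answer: -518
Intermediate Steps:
(-2 + 8*(-7)) - 1*460 = (-2 - 56) - 460 = -58 - 460 = -518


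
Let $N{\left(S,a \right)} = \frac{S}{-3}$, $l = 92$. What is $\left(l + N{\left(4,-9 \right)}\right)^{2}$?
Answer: $\frac{73984}{9} \approx 8220.4$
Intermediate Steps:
$N{\left(S,a \right)} = - \frac{S}{3}$ ($N{\left(S,a \right)} = S \left(- \frac{1}{3}\right) = - \frac{S}{3}$)
$\left(l + N{\left(4,-9 \right)}\right)^{2} = \left(92 - \frac{4}{3}\right)^{2} = \left(\frac{272}{3}\right)^{2} = \frac{73984}{9}$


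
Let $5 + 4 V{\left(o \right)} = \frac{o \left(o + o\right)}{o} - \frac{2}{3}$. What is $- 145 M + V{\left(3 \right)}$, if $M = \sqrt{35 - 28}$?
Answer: $\frac{1}{12} - 145 \sqrt{7} \approx -383.55$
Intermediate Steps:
$M = \sqrt{7} \approx 2.6458$
$V{\left(o \right)} = - \frac{17}{12} + \frac{o}{2}$ ($V{\left(o \right)} = - \frac{5}{4} + \frac{\frac{o \left(o + o\right)}{o} - \frac{2}{3}}{4} = - \frac{5}{4} + \frac{\frac{o 2 o}{o} - \frac{2}{3}}{4} = - \frac{5}{4} + \frac{\frac{2 o^{2}}{o} - \frac{2}{3}}{4} = - \frac{5}{4} + \frac{2 o - \frac{2}{3}}{4} = - \frac{5}{4} + \frac{- \frac{2}{3} + 2 o}{4} = - \frac{5}{4} + \left(- \frac{1}{6} + \frac{o}{2}\right) = - \frac{17}{12} + \frac{o}{2}$)
$- 145 M + V{\left(3 \right)} = - 145 \sqrt{7} + \left(- \frac{17}{12} + \frac{1}{2} \cdot 3\right) = - 145 \sqrt{7} + \left(- \frac{17}{12} + \frac{3}{2}\right) = - 145 \sqrt{7} + \frac{1}{12} = \frac{1}{12} - 145 \sqrt{7}$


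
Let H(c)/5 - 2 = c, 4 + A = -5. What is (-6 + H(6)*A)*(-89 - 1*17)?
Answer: 38796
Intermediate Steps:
A = -9 (A = -4 - 5 = -9)
H(c) = 10 + 5*c
(-6 + H(6)*A)*(-89 - 1*17) = (-6 + (10 + 5*6)*(-9))*(-89 - 1*17) = (-6 + (10 + 30)*(-9))*(-89 - 17) = (-6 + 40*(-9))*(-106) = (-6 - 360)*(-106) = -366*(-106) = 38796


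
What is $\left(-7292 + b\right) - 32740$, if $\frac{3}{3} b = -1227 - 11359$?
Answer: $-52618$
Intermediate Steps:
$b = -12586$ ($b = -1227 - 11359 = -12586$)
$\left(-7292 + b\right) - 32740 = \left(-7292 - 12586\right) - 32740 = -19878 - 32740 = -52618$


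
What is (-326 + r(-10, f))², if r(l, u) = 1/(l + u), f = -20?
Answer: 95667961/900 ≈ 1.0630e+5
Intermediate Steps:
(-326 + r(-10, f))² = (-326 + 1/(-10 - 20))² = (-326 + 1/(-30))² = (-326 - 1/30)² = (-9781/30)² = 95667961/900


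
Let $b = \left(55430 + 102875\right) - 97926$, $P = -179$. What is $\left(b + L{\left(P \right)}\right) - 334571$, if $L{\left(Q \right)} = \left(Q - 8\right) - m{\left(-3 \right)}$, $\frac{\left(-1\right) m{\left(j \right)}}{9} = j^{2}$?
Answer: $-274298$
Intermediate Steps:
$b = 60379$ ($b = 158305 - 97926 = 60379$)
$m{\left(j \right)} = - 9 j^{2}$
$L{\left(Q \right)} = 73 + Q$ ($L{\left(Q \right)} = \left(Q - 8\right) - - 9 \left(-3\right)^{2} = \left(-8 + Q\right) - \left(-9\right) 9 = \left(-8 + Q\right) - -81 = \left(-8 + Q\right) + 81 = 73 + Q$)
$\left(b + L{\left(P \right)}\right) - 334571 = \left(60379 + \left(73 - 179\right)\right) - 334571 = \left(60379 - 106\right) - 334571 = 60273 - 334571 = -274298$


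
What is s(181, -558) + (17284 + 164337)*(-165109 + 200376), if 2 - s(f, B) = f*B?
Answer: 6405328807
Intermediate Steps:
s(f, B) = 2 - B*f (s(f, B) = 2 - f*B = 2 - B*f)
s(181, -558) + (17284 + 164337)*(-165109 + 200376) = (2 - 1*(-558)*181) + (17284 + 164337)*(-165109 + 200376) = (2 + 100998) + 181621*35267 = 101000 + 6405227807 = 6405328807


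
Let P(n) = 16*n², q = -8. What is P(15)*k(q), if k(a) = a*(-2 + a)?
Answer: 288000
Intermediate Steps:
P(15)*k(q) = (16*15²)*(-8*(-2 - 8)) = (16*225)*(-8*(-10)) = 3600*80 = 288000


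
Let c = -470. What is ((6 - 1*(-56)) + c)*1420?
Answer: -579360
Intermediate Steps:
((6 - 1*(-56)) + c)*1420 = ((6 - 1*(-56)) - 470)*1420 = ((6 + 56) - 470)*1420 = (62 - 470)*1420 = -408*1420 = -579360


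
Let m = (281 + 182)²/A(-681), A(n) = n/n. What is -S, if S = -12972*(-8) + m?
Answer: -318145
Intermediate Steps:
A(n) = 1
m = 214369 (m = (281 + 182)²/1 = 463²*1 = 214369*1 = 214369)
S = 318145 (S = -12972*(-8) + 214369 = 103776 + 214369 = 318145)
-S = -1*318145 = -318145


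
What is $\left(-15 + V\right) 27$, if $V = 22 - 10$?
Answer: $-81$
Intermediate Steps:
$V = 12$
$\left(-15 + V\right) 27 = \left(-15 + 12\right) 27 = \left(-3\right) 27 = -81$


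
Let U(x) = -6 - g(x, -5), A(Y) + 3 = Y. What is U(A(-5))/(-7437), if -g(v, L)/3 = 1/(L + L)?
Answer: 21/24790 ≈ 0.00084712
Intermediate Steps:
g(v, L) = -3/(2*L) (g(v, L) = -3/(L + L) = -3*1/(2*L) = -3/(2*L))
A(Y) = -3 + Y
U(x) = -63/10 (U(x) = -6 - (-3)/(2*(-5)) = -6 - (-3)*(-1)/(2*5) = -6 - 1*3/10 = -6 - 3/10 = -63/10)
U(A(-5))/(-7437) = -63/10/(-7437) = -63/10*(-1/7437) = 21/24790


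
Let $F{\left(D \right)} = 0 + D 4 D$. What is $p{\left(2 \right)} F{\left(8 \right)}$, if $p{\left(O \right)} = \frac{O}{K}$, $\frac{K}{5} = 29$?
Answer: $\frac{512}{145} \approx 3.531$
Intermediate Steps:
$K = 145$ ($K = 5 \cdot 29 = 145$)
$p{\left(O \right)} = \frac{O}{145}$
$F{\left(D \right)} = 4 D^{2}$ ($F{\left(D \right)} = 0 + 4 D^{2} = 4 D^{2}$)
$p{\left(2 \right)} F{\left(8 \right)} = \frac{1}{145} \cdot 2 \cdot 4 \cdot 8^{2} = \frac{2 \cdot 4 \cdot 64}{145} = \frac{2}{145} \cdot 256 = \frac{512}{145}$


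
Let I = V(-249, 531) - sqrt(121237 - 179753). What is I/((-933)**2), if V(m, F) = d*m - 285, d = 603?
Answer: -50144/290163 - 2*I*sqrt(14629)/870489 ≈ -0.17281 - 0.00027789*I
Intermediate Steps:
V(m, F) = -285 + 603*m (V(m, F) = 603*m - 285 = -285 + 603*m)
I = -150432 - 2*I*sqrt(14629) (I = (-285 + 603*(-249)) - sqrt(121237 - 179753) = (-285 - 150147) - sqrt(-58516) = -150432 - 2*I*sqrt(14629) ≈ -1.5043e+5 - 241.9*I)
I/((-933)**2) = (-150432 - 2*I*sqrt(14629))/((-933)**2) = (-150432 - 2*I*sqrt(14629))/870489 = (-150432 - 2*I*sqrt(14629))*(1/870489) = -50144/290163 - 2*I*sqrt(14629)/870489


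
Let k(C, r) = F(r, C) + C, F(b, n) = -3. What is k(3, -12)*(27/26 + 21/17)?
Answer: 0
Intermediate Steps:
k(C, r) = -3 + C
k(3, -12)*(27/26 + 21/17) = (-3 + 3)*(27/26 + 21/17) = 0*(27*(1/26) + 21*(1/17)) = 0*(27/26 + 21/17) = 0*(1005/442) = 0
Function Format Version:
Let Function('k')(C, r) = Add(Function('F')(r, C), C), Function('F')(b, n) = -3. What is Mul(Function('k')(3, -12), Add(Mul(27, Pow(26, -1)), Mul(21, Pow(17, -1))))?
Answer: 0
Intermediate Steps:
Function('k')(C, r) = Add(-3, C)
Mul(Function('k')(3, -12), Add(Mul(27, Pow(26, -1)), Mul(21, Pow(17, -1)))) = Mul(Add(-3, 3), Add(Mul(27, Pow(26, -1)), Mul(21, Pow(17, -1)))) = Mul(0, Add(Mul(27, Rational(1, 26)), Mul(21, Rational(1, 17)))) = Mul(0, Add(Rational(27, 26), Rational(21, 17))) = Mul(0, Rational(1005, 442)) = 0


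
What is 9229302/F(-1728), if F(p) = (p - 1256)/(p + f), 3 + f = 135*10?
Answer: 1758182031/1492 ≈ 1.1784e+6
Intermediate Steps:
f = 1347 (f = -3 + 135*10 = -3 + 1350 = 1347)
F(p) = (-1256 + p)/(1347 + p) (F(p) = (p - 1256)/(p + 1347) = (-1256 + p)/(1347 + p))
9229302/F(-1728) = 9229302/(((-1256 - 1728)/(1347 - 1728))) = 9229302/((-2984/(-381))) = 9229302/((-1/381*(-2984))) = 9229302/(2984/381) = 9229302*(381/2984) = 1758182031/1492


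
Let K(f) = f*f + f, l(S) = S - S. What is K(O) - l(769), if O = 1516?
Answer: 2299772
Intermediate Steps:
l(S) = 0
K(f) = f + f² (K(f) = f² + f = f + f²)
K(O) - l(769) = 1516*(1 + 1516) - 1*0 = 1516*1517 + 0 = 2299772 + 0 = 2299772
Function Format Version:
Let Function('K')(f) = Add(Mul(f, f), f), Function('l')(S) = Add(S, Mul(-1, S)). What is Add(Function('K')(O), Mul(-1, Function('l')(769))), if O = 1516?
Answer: 2299772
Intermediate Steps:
Function('l')(S) = 0
Function('K')(f) = Add(f, Pow(f, 2)) (Function('K')(f) = Add(Pow(f, 2), f) = Add(f, Pow(f, 2)))
Add(Function('K')(O), Mul(-1, Function('l')(769))) = Add(Mul(1516, Add(1, 1516)), Mul(-1, 0)) = Add(Mul(1516, 1517), 0) = Add(2299772, 0) = 2299772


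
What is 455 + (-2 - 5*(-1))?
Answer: 458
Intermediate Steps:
455 + (-2 - 5*(-1)) = 455 + (-2 + 5) = 455 + 3 = 458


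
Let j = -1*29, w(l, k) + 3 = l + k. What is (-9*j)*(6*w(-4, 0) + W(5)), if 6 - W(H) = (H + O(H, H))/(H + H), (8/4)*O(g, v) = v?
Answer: -38367/4 ≈ -9591.8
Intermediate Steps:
w(l, k) = -3 + k + l (w(l, k) = -3 + (l + k) = -3 + (k + l) = -3 + k + l)
O(g, v) = v/2
W(H) = 21/4 (W(H) = 6 - (H + H/2)/(H + H) = 6 - 3*H/2/(2*H) = 6 - 3*H/2*1/(2*H) = 6 - 1*3/4 = 6 - 3/4 = 21/4)
j = -29
(-9*j)*(6*w(-4, 0) + W(5)) = (-9*(-29))*(6*(-3 + 0 - 4) + 21/4) = 261*(6*(-7) + 21/4) = 261*(-42 + 21/4) = 261*(-147/4) = -38367/4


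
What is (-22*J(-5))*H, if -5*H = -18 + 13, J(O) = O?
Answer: 110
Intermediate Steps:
H = 1 (H = -(-18 + 13)/5 = -1/5*(-5) = 1)
(-22*J(-5))*H = -22*(-5)*1 = 110*1 = 110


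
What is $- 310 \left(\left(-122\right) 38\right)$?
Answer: $1437160$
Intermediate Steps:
$- 310 \left(\left(-122\right) 38\right) = \left(-310\right) \left(-4636\right) = 1437160$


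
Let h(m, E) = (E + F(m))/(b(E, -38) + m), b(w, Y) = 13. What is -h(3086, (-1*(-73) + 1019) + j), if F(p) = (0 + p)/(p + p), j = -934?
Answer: -317/6198 ≈ -0.051146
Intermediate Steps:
F(p) = ½ (F(p) = p/((2*p)) = p*(1/(2*p)) = ½)
h(m, E) = (½ + E)/(13 + m) (h(m, E) = (E + ½)/(13 + m) = (½ + E)/(13 + m))
-h(3086, (-1*(-73) + 1019) + j) = -(½ + ((-1*(-73) + 1019) - 934))/(13 + 3086) = -(½ + ((73 + 1019) - 934))/3099 = -(½ + (1092 - 934))/3099 = -(½ + 158)/3099 = -317/(3099*2) = -1*317/6198 = -317/6198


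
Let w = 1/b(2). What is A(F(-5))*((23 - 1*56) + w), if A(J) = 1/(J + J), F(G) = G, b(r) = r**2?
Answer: 131/40 ≈ 3.2750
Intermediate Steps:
w = 1/4 (w = 1/(2**2) = 1/4 ≈ 0.25000)
A(J) = 1/(2*J)
A(F(-5))*((23 - 1*56) + w) = ((1/2)/(-5))*((23 - 1*56) + 1/4) = ((1/2)*(-1/5))*((23 - 56) + 1/4) = -(-33 + 1/4)/10 = -1/10*(-131/4) = 131/40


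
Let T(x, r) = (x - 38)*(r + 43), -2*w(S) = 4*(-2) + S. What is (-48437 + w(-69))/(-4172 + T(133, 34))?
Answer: -96797/6286 ≈ -15.399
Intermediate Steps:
w(S) = 4 - S/2 (w(S) = -(4*(-2) + S)/2 = -(-8 + S)/2 = 4 - S/2)
T(x, r) = (-38 + x)*(43 + r)
(-48437 + w(-69))/(-4172 + T(133, 34)) = (-48437 + (4 - 1/2*(-69)))/(-4172 + (-1634 - 38*34 + 43*133 + 34*133)) = (-48437 + (4 + 69/2))/(-4172 + (-1634 - 1292 + 5719 + 4522)) = (-48437 + 77/2)/(-4172 + 7315) = -96797/2/3143 = -96797/2*1/3143 = -96797/6286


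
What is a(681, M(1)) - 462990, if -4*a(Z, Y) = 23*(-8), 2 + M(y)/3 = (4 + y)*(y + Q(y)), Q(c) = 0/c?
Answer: -462944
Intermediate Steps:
Q(c) = 0
M(y) = -6 + 3*y*(4 + y) (M(y) = -6 + 3*((4 + y)*(y + 0)) = -6 + 3*((4 + y)*y) = -6 + 3*(y*(4 + y)) = -6 + 3*y*(4 + y))
a(Z, Y) = 46 (a(Z, Y) = -23*(-8)/4 = -1/4*(-184) = 46)
a(681, M(1)) - 462990 = 46 - 462990 = -462944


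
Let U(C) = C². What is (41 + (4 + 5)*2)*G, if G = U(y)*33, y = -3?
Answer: 17523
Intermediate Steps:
G = 297 (G = (-3)²*33 = 9*33 = 297)
(41 + (4 + 5)*2)*G = (41 + (4 + 5)*2)*297 = (41 + 9*2)*297 = (41 + 18)*297 = 59*297 = 17523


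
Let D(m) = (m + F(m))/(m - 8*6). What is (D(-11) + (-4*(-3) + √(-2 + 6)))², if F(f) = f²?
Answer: 512656/3481 ≈ 147.27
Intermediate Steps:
D(m) = (m + m²)/(-48 + m) (D(m) = (m + m²)/(m - 8*6) = (m + m²)/(m - 48) = (m + m²)/(-48 + m))
(D(-11) + (-4*(-3) + √(-2 + 6)))² = (-11*(1 - 11)/(-48 - 11) + (-4*(-3) + √(-2 + 6)))² = (-11*(-10)/(-59) + (12 + √4))² = (-11*(-1/59)*(-10) + (12 + 2))² = (-110/59 + 14)² = (716/59)² = 512656/3481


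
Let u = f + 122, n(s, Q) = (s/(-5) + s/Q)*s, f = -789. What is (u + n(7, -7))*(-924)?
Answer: 3159156/5 ≈ 6.3183e+5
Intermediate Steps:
n(s, Q) = s*(-s/5 + s/Q) (n(s, Q) = (s*(-⅕) + s/Q)*s = (-s/5 + s/Q)*s = s*(-s/5 + s/Q))
u = -667 (u = -789 + 122 = -667)
(u + n(7, -7))*(-924) = (-667 + (⅕)*7²*(5 - 1*(-7))/(-7))*(-924) = (-667 + (⅕)*(-⅐)*49*(5 + 7))*(-924) = (-667 + (⅕)*(-⅐)*49*12)*(-924) = (-667 - 84/5)*(-924) = -3419/5*(-924) = 3159156/5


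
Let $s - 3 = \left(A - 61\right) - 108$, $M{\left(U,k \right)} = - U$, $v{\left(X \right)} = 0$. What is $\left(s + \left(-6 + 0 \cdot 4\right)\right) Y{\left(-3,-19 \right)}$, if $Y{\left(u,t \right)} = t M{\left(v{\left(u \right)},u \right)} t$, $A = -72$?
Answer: $0$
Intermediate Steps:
$Y{\left(u,t \right)} = 0$ ($Y{\left(u,t \right)} = t \left(\left(-1\right) 0\right) t = t 0 t = 0 t = 0$)
$s = -238$ ($s = 3 - 241 = -238$)
$\left(s + \left(-6 + 0 \cdot 4\right)\right) Y{\left(-3,-19 \right)} = \left(-238 + \left(-6 + 0 \cdot 4\right)\right) 0 = \left(-238 + \left(-6 + 0\right)\right) 0 = \left(-238 - 6\right) 0 = \left(-244\right) 0 = 0$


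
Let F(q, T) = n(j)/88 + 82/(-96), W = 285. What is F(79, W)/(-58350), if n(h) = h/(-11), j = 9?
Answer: 1003/67779360 ≈ 1.4798e-5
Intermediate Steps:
n(h) = -h/11 (n(h) = h*(-1/11) = -h/11)
F(q, T) = -5015/5808 (F(q, T) = -1/11*9/88 + 82/(-96) = -9/11*1/88 + 82*(-1/96) = -9/968 - 41/48 = -5015/5808)
F(79, W)/(-58350) = -5015/5808/(-58350) = -5015/5808*(-1/58350) = 1003/67779360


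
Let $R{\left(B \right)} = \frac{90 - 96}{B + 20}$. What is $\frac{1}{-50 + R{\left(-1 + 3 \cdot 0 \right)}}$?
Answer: $- \frac{19}{956} \approx -0.019874$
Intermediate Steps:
$R{\left(B \right)} = - \frac{6}{20 + B}$
$\frac{1}{-50 + R{\left(-1 + 3 \cdot 0 \right)}} = \frac{1}{-50 - \frac{6}{20 + \left(-1 + 3 \cdot 0\right)}} = \frac{1}{-50 - \frac{6}{20 + \left(-1 + 0\right)}} = \frac{1}{-50 - \frac{6}{20 - 1}} = \frac{1}{-50 - \frac{6}{19}} = \frac{1}{- \frac{956}{19}} = - \frac{19}{956}$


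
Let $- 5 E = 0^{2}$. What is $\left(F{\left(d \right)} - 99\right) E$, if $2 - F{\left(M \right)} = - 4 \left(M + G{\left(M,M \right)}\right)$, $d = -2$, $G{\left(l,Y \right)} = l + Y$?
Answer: $0$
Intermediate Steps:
$G{\left(l,Y \right)} = Y + l$
$E = 0$ ($E = - \frac{0^{2}}{5} = \left(- \frac{1}{5}\right) 0 = 0$)
$F{\left(M \right)} = 2 + 12 M$ ($F{\left(M \right)} = 2 - - 4 \left(M + \left(M + M\right)\right) = 2 - - 4 \left(M + 2 M\right) = 2 - - 4 \cdot 3 M = 2 - - 12 M = 2 + 12 M$)
$\left(F{\left(d \right)} - 99\right) E = \left(\left(2 + 12 \left(-2\right)\right) - 99\right) 0 = \left(\left(2 - 24\right) - 99\right) 0 = \left(-22 - 99\right) 0 = \left(-121\right) 0 = 0$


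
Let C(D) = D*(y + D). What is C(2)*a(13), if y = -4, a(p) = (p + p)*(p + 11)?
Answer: -2496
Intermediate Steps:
a(p) = 2*p*(11 + p) (a(p) = (2*p)*(11 + p) = 2*p*(11 + p))
C(D) = D*(-4 + D)
C(2)*a(13) = (2*(-4 + 2))*(2*13*(11 + 13)) = (2*(-2))*(2*13*24) = -4*624 = -2496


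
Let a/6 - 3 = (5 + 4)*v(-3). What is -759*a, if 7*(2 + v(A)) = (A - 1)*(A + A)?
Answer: -505494/7 ≈ -72213.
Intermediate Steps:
v(A) = -2 + 2*A*(-1 + A)/7 (v(A) = -2 + ((A - 1)*(A + A))/7 = -2 + ((-1 + A)*(2*A))/7 = -2 + (2*A*(-1 + A))/7 = -2 + 2*A*(-1 + A)/7)
a = 666/7 (a = 18 + 6*((5 + 4)*(-2 - 2/7*(-3) + (2/7)*(-3)**2)) = 18 + 6*(9*(-2 + 6/7 + (2/7)*9)) = 18 + 6*(9*(-2 + 6/7 + 18/7)) = 18 + 6*(9*(10/7)) = 18 + 6*(90/7) = 18 + 540/7 = 666/7 ≈ 95.143)
-759*a = -759*666/7 = -505494/7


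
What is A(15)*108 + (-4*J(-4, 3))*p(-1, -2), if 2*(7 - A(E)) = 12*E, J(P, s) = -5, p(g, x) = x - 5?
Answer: -9104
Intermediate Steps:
p(g, x) = -5 + x
A(E) = 7 - 6*E
A(15)*108 + (-4*J(-4, 3))*p(-1, -2) = (7 - 6*15)*108 + (-4*(-5))*(-5 - 2) = (7 - 90)*108 + 20*(-7) = -83*108 - 140 = -8964 - 140 = -9104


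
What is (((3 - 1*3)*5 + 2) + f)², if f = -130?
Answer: 16384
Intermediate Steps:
(((3 - 1*3)*5 + 2) + f)² = (((3 - 1*3)*5 + 2) - 130)² = (((3 - 3)*5 + 2) - 130)² = ((0*5 + 2) - 130)² = ((0 + 2) - 130)² = (2 - 130)² = (-128)² = 16384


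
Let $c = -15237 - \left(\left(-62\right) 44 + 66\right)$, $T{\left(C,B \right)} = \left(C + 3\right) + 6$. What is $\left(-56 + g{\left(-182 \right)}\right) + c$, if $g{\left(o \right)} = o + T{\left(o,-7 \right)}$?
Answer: $-12986$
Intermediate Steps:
$T{\left(C,B \right)} = 9 + C$ ($T{\left(C,B \right)} = \left(3 + C\right) + 6 = 9 + C$)
$g{\left(o \right)} = 9 + 2 o$ ($g{\left(o \right)} = o + \left(9 + o\right) = 9 + 2 o$)
$c = -12575$ ($c = -15237 - \left(-2728 + 66\right) = -15237 - -2662 = -15237 + 2662 = -12575$)
$\left(-56 + g{\left(-182 \right)}\right) + c = \left(-56 + \left(9 + 2 \left(-182\right)\right)\right) - 12575 = \left(-56 + \left(9 - 364\right)\right) - 12575 = \left(-56 - 355\right) - 12575 = -411 - 12575 = -12986$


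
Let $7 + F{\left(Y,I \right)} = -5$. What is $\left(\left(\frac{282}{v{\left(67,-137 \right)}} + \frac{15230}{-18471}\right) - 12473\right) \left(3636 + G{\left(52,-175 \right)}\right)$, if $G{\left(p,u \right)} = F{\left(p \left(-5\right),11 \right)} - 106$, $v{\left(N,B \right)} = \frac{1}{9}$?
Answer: $- \frac{645639595570}{18471} \approx -3.4954 \cdot 10^{7}$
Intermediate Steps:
$F{\left(Y,I \right)} = -12$ ($F{\left(Y,I \right)} = -7 - 5 = -12$)
$v{\left(N,B \right)} = \frac{1}{9}$
$G{\left(p,u \right)} = -118$ ($G{\left(p,u \right)} = -12 - 106 = -118$)
$\left(\left(\frac{282}{v{\left(67,-137 \right)}} + \frac{15230}{-18471}\right) - 12473\right) \left(3636 + G{\left(52,-175 \right)}\right) = \left(\left(282 \frac{1}{\frac{1}{9}} + \frac{15230}{-18471}\right) - 12473\right) \left(3636 - 118\right) = \left(\left(282 \cdot 9 + 15230 \left(- \frac{1}{18471}\right)\right) - 12473\right) 3518 = \left(\left(2538 - \frac{15230}{18471}\right) - 12473\right) 3518 = \left(\frac{46864168}{18471} - 12473\right) 3518 = \left(- \frac{183524615}{18471}\right) 3518 = - \frac{645639595570}{18471}$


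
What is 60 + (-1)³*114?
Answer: -54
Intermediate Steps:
60 + (-1)³*114 = 60 - 1*114 = 60 - 114 = -54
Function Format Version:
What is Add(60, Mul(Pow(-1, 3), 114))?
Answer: -54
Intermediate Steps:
Add(60, Mul(Pow(-1, 3), 114)) = Add(60, Mul(-1, 114)) = Add(60, -114) = -54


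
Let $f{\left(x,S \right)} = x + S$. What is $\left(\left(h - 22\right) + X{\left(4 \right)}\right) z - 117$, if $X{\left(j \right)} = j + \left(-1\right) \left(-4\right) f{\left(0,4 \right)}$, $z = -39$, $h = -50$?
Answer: $1911$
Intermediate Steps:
$f{\left(x,S \right)} = S + x$
$X{\left(j \right)} = 16 + j$ ($X{\left(j \right)} = j + \left(-1\right) \left(-4\right) \left(4 + 0\right) = j + 4 \cdot 4 = j + 16 = 16 + j$)
$\left(\left(h - 22\right) + X{\left(4 \right)}\right) z - 117 = \left(\left(-50 - 22\right) + \left(16 + 4\right)\right) \left(-39\right) - 117 = \left(-72 + 20\right) \left(-39\right) - 117 = \left(-52\right) \left(-39\right) - 117 = 2028 - 117 = 1911$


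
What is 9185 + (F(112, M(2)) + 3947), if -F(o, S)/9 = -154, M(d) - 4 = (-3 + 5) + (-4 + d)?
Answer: 14518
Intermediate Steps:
M(d) = 2 + d (M(d) = 4 + ((-3 + 5) + (-4 + d)) = 4 + (2 + (-4 + d)) = 4 + (-2 + d) = 2 + d)
F(o, S) = 1386 (F(o, S) = -9*(-154) = 1386)
9185 + (F(112, M(2)) + 3947) = 9185 + (1386 + 3947) = 9185 + 5333 = 14518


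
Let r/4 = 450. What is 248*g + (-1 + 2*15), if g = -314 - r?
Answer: -524243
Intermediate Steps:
r = 1800 (r = 4*450 = 1800)
g = -2114 (g = -314 - 1*1800 = -314 - 1800 = -2114)
248*g + (-1 + 2*15) = 248*(-2114) + (-1 + 2*15) = -524272 + (-1 + 30) = -524272 + 29 = -524243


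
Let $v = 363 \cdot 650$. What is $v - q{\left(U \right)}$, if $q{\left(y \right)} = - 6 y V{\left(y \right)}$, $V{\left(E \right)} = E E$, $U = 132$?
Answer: $14035758$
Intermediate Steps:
$V{\left(E \right)} = E^{2}$
$v = 235950$
$q{\left(y \right)} = - 6 y^{3}$ ($q{\left(y \right)} = - 6 y y^{2} = - 6 y^{3}$)
$v - q{\left(U \right)} = 235950 - - 6 \cdot 132^{3} = 235950 - \left(-6\right) 2299968 = 235950 - -13799808 = 235950 + 13799808 = 14035758$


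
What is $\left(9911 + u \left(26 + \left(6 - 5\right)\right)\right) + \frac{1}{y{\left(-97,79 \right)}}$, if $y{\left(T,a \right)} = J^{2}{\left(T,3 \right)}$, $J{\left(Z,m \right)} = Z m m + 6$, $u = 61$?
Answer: $\frac{8688021463}{751689} \approx 11558.0$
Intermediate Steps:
$J{\left(Z,m \right)} = 6 + Z m^{2}$ ($J{\left(Z,m \right)} = Z m^{2} + 6 = 6 + Z m^{2}$)
$y{\left(T,a \right)} = \left(6 + 9 T\right)^{2}$ ($y{\left(T,a \right)} = \left(6 + T 3^{2}\right)^{2} = \left(6 + T 9\right)^{2} = \left(6 + 9 T\right)^{2}$)
$\left(9911 + u \left(26 + \left(6 - 5\right)\right)\right) + \frac{1}{y{\left(-97,79 \right)}} = \left(9911 + 61 \left(26 + \left(6 - 5\right)\right)\right) + \frac{1}{9 \left(2 + 3 \left(-97\right)\right)^{2}} = \left(9911 + 61 \left(26 + 1\right)\right) + \frac{1}{9 \left(2 - 291\right)^{2}} = \left(9911 + 61 \cdot 27\right) + \frac{1}{9 \left(-289\right)^{2}} = \left(9911 + 1647\right) + \frac{1}{9 \cdot 83521} = 11558 + \frac{1}{751689} = \frac{8688021463}{751689}$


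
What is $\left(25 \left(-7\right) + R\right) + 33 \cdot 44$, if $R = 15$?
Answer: $1292$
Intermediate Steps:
$\left(25 \left(-7\right) + R\right) + 33 \cdot 44 = \left(25 \left(-7\right) + 15\right) + 33 \cdot 44 = \left(-175 + 15\right) + 1452 = -160 + 1452 = 1292$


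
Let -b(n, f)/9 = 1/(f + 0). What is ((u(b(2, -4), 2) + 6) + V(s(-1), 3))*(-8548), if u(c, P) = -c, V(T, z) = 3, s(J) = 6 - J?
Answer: -57699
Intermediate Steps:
b(n, f) = -9/f (b(n, f) = -9/(f + 0) = -9/f)
((u(b(2, -4), 2) + 6) + V(s(-1), 3))*(-8548) = ((-(-9)/(-4) + 6) + 3)*(-8548) = ((-(-9)*(-1)/4 + 6) + 3)*(-8548) = ((-1*9/4 + 6) + 3)*(-8548) = ((-9/4 + 6) + 3)*(-8548) = (15/4 + 3)*(-8548) = (27/4)*(-8548) = -57699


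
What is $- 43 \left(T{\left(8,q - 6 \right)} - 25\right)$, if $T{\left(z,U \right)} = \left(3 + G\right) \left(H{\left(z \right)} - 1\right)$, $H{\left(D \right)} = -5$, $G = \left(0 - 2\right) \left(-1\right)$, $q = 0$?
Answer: $2365$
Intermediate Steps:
$G = 2$ ($G = \left(-2\right) \left(-1\right) = 2$)
$T{\left(z,U \right)} = -30$ ($T{\left(z,U \right)} = \left(3 + 2\right) \left(-5 - 1\right) = 5 \left(-6\right) = -30$)
$- 43 \left(T{\left(8,q - 6 \right)} - 25\right) = - 43 \left(-30 - 25\right) = \left(-43\right) \left(-55\right) = 2365$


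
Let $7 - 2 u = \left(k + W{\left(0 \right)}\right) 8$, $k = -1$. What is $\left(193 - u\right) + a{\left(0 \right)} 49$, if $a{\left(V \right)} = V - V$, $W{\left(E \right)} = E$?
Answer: $\frac{371}{2} \approx 185.5$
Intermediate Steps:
$a{\left(V \right)} = 0$
$u = \frac{15}{2}$ ($u = \frac{7}{2} - \frac{\left(-1 + 0\right) 8}{2} = \frac{7}{2} - \frac{\left(-1\right) 8}{2} = \frac{7}{2} - -4 = \frac{7}{2} + 4 = \frac{15}{2} \approx 7.5$)
$\left(193 - u\right) + a{\left(0 \right)} 49 = \left(193 - \frac{15}{2}\right) + 0 \cdot 49 = \left(193 - \frac{15}{2}\right) + 0 = \frac{371}{2} + 0 = \frac{371}{2}$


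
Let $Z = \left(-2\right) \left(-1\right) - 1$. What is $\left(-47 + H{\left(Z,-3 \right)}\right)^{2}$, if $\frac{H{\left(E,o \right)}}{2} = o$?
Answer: $2809$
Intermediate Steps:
$Z = 1$ ($Z = 2 - 1 = 1$)
$H{\left(E,o \right)} = 2 o$
$\left(-47 + H{\left(Z,-3 \right)}\right)^{2} = \left(-47 + 2 \left(-3\right)\right)^{2} = \left(-47 - 6\right)^{2} = \left(-53\right)^{2} = 2809$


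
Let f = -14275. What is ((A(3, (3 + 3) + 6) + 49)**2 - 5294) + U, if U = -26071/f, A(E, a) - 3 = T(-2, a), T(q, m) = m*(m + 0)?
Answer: 472842621/14275 ≈ 33124.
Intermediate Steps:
T(q, m) = m**2 (T(q, m) = m*m = m**2)
A(E, a) = 3 + a**2
U = 26071/14275 (U = -26071/(-14275) = -26071*(-1/14275) = 26071/14275 ≈ 1.8263)
((A(3, (3 + 3) + 6) + 49)**2 - 5294) + U = (((3 + ((3 + 3) + 6)**2) + 49)**2 - 5294) + 26071/14275 = (((3 + (6 + 6)**2) + 49)**2 - 5294) + 26071/14275 = (((3 + 12**2) + 49)**2 - 5294) + 26071/14275 = (((3 + 144) + 49)**2 - 5294) + 26071/14275 = ((147 + 49)**2 - 5294) + 26071/14275 = (196**2 - 5294) + 26071/14275 = (38416 - 5294) + 26071/14275 = 33122 + 26071/14275 = 472842621/14275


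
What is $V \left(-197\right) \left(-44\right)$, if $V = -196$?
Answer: $-1698928$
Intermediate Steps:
$V \left(-197\right) \left(-44\right) = \left(-196\right) \left(-197\right) \left(-44\right) = 38612 \left(-44\right) = -1698928$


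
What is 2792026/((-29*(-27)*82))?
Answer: 1396013/32103 ≈ 43.485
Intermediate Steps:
2792026/((-29*(-27)*82)) = 2792026/((783*82)) = 2792026/64206 = 2792026*(1/64206) = 1396013/32103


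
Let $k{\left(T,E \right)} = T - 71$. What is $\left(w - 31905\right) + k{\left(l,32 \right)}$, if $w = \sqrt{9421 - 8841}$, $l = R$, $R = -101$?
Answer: $-32077 + 2 \sqrt{145} \approx -32053.0$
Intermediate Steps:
$l = -101$
$k{\left(T,E \right)} = -71 + T$
$w = 2 \sqrt{145}$ ($w = \sqrt{580} = 2 \sqrt{145} \approx 24.083$)
$\left(w - 31905\right) + k{\left(l,32 \right)} = \left(2 \sqrt{145} - 31905\right) - 172 = \left(-31905 + 2 \sqrt{145}\right) - 172 = -32077 + 2 \sqrt{145}$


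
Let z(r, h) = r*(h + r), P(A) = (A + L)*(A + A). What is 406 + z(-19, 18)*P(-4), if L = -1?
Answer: 1166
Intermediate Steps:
P(A) = 2*A*(-1 + A) (P(A) = (A - 1)*(A + A) = (-1 + A)*(2*A) = 2*A*(-1 + A))
406 + z(-19, 18)*P(-4) = 406 + (-19*(18 - 19))*(2*(-4)*(-1 - 4)) = 406 + (-19*(-1))*(2*(-4)*(-5)) = 406 + 19*40 = 406 + 760 = 1166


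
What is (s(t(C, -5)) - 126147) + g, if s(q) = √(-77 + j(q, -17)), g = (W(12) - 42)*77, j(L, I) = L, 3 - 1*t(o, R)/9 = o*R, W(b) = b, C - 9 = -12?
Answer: -128457 + I*√185 ≈ -1.2846e+5 + 13.601*I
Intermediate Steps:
C = -3 (C = 9 - 12 = -3)
t(o, R) = 27 - 9*R*o (t(o, R) = 27 - 9*o*R = 27 - 9*R*o)
g = -2310 (g = (12 - 42)*77 = -30*77 = -2310)
s(q) = √(-77 + q)
(s(t(C, -5)) - 126147) + g = (√(-77 + (27 - 9*(-5)*(-3))) - 126147) - 2310 = (√(-77 + (27 - 135)) - 126147) - 2310 = (√(-77 - 108) - 126147) - 2310 = (√(-185) - 126147) - 2310 = (I*√185 - 126147) - 2310 = (-126147 + I*√185) - 2310 = -128457 + I*√185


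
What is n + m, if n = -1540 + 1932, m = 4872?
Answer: 5264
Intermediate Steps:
n = 392
n + m = 392 + 4872 = 5264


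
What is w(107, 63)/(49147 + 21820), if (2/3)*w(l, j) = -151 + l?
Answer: -66/70967 ≈ -0.00093001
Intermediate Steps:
w(l, j) = -453/2 + 3*l/2 (w(l, j) = 3*(-151 + l)/2 = -453/2 + 3*l/2)
w(107, 63)/(49147 + 21820) = (-453/2 + (3/2)*107)/(49147 + 21820) = (-453/2 + 321/2)/70967 = -66*1/70967 = -66/70967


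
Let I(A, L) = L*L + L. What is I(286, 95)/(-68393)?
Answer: -9120/68393 ≈ -0.13335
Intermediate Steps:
I(A, L) = L + L² (I(A, L) = L² + L = L + L²)
I(286, 95)/(-68393) = (95*(1 + 95))/(-68393) = (95*96)*(-1/68393) = 9120*(-1/68393) = -9120/68393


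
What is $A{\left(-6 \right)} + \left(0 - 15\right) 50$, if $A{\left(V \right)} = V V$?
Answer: $-714$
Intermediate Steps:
$A{\left(V \right)} = V^{2}$
$A{\left(-6 \right)} + \left(0 - 15\right) 50 = \left(-6\right)^{2} + \left(0 - 15\right) 50 = 36 - 750 = -714$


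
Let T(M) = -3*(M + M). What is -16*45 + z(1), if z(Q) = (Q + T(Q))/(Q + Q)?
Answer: -1445/2 ≈ -722.50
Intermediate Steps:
T(M) = -6*M
z(Q) = -5/2 (z(Q) = (Q - 6*Q)/(Q + Q) = (-5*Q)/((2*Q)) = (-5*Q)*(1/(2*Q)) = -5/2)
-16*45 + z(1) = -16*45 - 5/2 = -720 - 5/2 = -1445/2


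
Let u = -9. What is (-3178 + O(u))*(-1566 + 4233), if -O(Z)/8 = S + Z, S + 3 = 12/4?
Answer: -8283702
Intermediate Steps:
S = 0 (S = -3 + 12/4 = -3 + 12*(¼) = -3 + 3 = 0)
O(Z) = -8*Z (O(Z) = -8*(0 + Z) = -8*Z)
(-3178 + O(u))*(-1566 + 4233) = (-3178 - 8*(-9))*(-1566 + 4233) = (-3178 + 72)*2667 = -3106*2667 = -8283702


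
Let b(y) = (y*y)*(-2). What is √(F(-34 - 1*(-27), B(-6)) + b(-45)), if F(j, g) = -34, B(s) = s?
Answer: 2*I*√1021 ≈ 63.906*I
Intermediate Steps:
b(y) = -2*y² (b(y) = y²*(-2) = -2*y²)
√(F(-34 - 1*(-27), B(-6)) + b(-45)) = √(-34 - 2*(-45)²) = √(-34 - 2*2025) = √(-34 - 4050) = √(-4084) = 2*I*√1021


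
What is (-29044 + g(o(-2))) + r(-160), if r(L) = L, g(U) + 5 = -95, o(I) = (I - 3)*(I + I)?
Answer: -29304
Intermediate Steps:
o(I) = 2*I*(-3 + I) (o(I) = (-3 + I)*(2*I) = 2*I*(-3 + I))
g(U) = -100 (g(U) = -5 - 95 = -100)
(-29044 + g(o(-2))) + r(-160) = (-29044 - 100) - 160 = -29144 - 160 = -29304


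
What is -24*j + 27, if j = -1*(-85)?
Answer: -2013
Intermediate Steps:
j = 85
-24*j + 27 = -24*85 + 27 = -2040 + 27 = -2013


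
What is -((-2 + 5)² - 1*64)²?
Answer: -3025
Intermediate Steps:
-((-2 + 5)² - 1*64)² = -(3² - 64)² = -(9 - 64)² = -1*(-55)² = -1*3025 = -3025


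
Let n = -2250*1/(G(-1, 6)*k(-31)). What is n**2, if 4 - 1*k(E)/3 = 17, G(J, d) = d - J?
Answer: 562500/8281 ≈ 67.927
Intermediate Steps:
k(E) = -39 (k(E) = 12 - 3*17 = 12 - 51 = -39)
n = 750/91 (n = -2250*(-1/(39*(6 - 1*(-1)))) = -2250*(-1/(39*(6 + 1))) = -2250/((-39*7)) = -2250/(-273) = -2250*(-1/273) = 750/91 ≈ 8.2418)
n**2 = (750/91)**2 = 562500/8281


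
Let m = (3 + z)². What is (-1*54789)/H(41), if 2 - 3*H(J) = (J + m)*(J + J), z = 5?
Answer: 164367/8608 ≈ 19.095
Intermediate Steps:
m = 64 (m = (3 + 5)² = 8² = 64)
H(J) = ⅔ - 2*J*(64 + J)/3 (H(J) = ⅔ - (J + 64)*(J + J)/3 = ⅔ - (64 + J)*2*J/3 = ⅔ - 2*J*(64 + J)/3)
(-1*54789)/H(41) = (-1*54789)/(⅔ - 128/3*41 - ⅔*41²) = -54789/(⅔ - 5248/3 - ⅔*1681) = -54789/(⅔ - 5248/3 - 3362/3) = -54789/(-8608/3) = -54789*(-3/8608) = 164367/8608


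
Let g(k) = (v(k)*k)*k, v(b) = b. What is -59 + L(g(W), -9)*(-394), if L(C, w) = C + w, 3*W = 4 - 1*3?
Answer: 93755/27 ≈ 3472.4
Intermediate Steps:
W = ⅓ (W = (4 - 1*3)/3 = (4 - 3)/3 = (⅓)*1 = ⅓ ≈ 0.33333)
g(k) = k³ (g(k) = (k*k)*k = k²*k = k³)
-59 + L(g(W), -9)*(-394) = -59 + ((⅓)³ - 9)*(-394) = -59 + (1/27 - 9)*(-394) = -59 - 242/27*(-394) = -59 + 95348/27 = 93755/27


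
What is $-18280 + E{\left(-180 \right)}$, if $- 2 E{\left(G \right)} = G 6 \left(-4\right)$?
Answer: $-20440$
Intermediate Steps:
$E{\left(G \right)} = 12 G$ ($E{\left(G \right)} = - \frac{G 6 \left(-4\right)}{2} = - \frac{6 G \left(-4\right)}{2} = - \frac{\left(-24\right) G}{2} = 12 G$)
$-18280 + E{\left(-180 \right)} = -18280 + 12 \left(-180\right) = -18280 - 2160 = -20440$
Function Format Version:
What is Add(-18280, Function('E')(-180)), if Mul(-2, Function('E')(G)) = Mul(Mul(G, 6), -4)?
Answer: -20440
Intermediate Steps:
Function('E')(G) = Mul(12, G) (Function('E')(G) = Mul(Rational(-1, 2), Mul(Mul(G, 6), -4)) = Mul(Rational(-1, 2), Mul(Mul(6, G), -4)) = Mul(Rational(-1, 2), Mul(-24, G)) = Mul(12, G))
Add(-18280, Function('E')(-180)) = Add(-18280, Mul(12, -180)) = Add(-18280, -2160) = -20440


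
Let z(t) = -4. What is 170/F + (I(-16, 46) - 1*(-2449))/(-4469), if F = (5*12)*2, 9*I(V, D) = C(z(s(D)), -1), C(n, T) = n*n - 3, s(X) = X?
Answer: 139703/160884 ≈ 0.86835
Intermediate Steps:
C(n, T) = -3 + n**2 (C(n, T) = n**2 - 3 = -3 + n**2)
I(V, D) = 13/9 (I(V, D) = (-3 + (-4)**2)/9 = (-3 + 16)/9 = (1/9)*13 = 13/9)
F = 120 (F = 60*2 = 120)
170/F + (I(-16, 46) - 1*(-2449))/(-4469) = 170/120 + (13/9 - 1*(-2449))/(-4469) = 170*(1/120) + (13/9 + 2449)*(-1/4469) = 17/12 + (22054/9)*(-1/4469) = 17/12 - 22054/40221 = 139703/160884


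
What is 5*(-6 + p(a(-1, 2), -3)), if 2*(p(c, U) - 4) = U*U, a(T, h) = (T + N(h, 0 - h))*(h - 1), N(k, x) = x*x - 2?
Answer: 25/2 ≈ 12.500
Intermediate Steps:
N(k, x) = -2 + x**2 (N(k, x) = x**2 - 2 = -2 + x**2)
a(T, h) = (-1 + h)*(-2 + T + h**2) (a(T, h) = (T + (-2 + (0 - h)**2))*(h - 1) = (T + (-2 + (-h)**2))*(-1 + h) = (T + (-2 + h**2))*(-1 + h) = (-2 + T + h**2)*(-1 + h) = (-1 + h)*(-2 + T + h**2))
p(c, U) = 4 + U**2/2 (p(c, U) = 4 + (U*U)/2 = 4 + U**2/2)
5*(-6 + p(a(-1, 2), -3)) = 5*(-6 + (4 + (1/2)*(-3)**2)) = 5*(-6 + (4 + (1/2)*9)) = 5*(-6 + (4 + 9/2)) = 5*(-6 + 17/2) = 5*(5/2) = 25/2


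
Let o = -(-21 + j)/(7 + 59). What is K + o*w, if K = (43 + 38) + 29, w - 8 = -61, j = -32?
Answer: 4451/66 ≈ 67.439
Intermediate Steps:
w = -53 (w = 8 - 61 = -53)
o = 53/66 (o = -(-21 - 32)/(7 + 59) = -(-53)/66 = -1*(-53/66) = 53/66 ≈ 0.80303)
K = 110 (K = 81 + 29 = 110)
K + o*w = 110 + (53/66)*(-53) = 110 - 2809/66 = 4451/66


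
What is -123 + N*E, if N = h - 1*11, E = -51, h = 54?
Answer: -2316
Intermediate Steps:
N = 43 (N = 54 - 1*11 = 54 - 11 = 43)
-123 + N*E = -123 + 43*(-51) = -123 - 2193 = -2316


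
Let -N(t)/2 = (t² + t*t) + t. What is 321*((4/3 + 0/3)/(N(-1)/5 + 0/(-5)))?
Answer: -1070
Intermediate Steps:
N(t) = -4*t² - 2*t (N(t) = -2*((t² + t*t) + t) = -2*((t² + t²) + t) = -2*(2*t² + t) = -2*(t + 2*t²) = -4*t² - 2*t)
321*((4/3 + 0/3)/(N(-1)/5 + 0/(-5))) = 321*((4/3 + 0/3)/(-2*(-1)*(1 + 2*(-1))/5 + 0/(-5))) = 321*((4*(⅓) + 0*(⅓))/(-2*(-1)*(1 - 2)*(⅕) + 0*(-⅕))) = 321*((4/3 + 0)/(-2*(-1)*(-1)*(⅕) + 0)) = 321*(4/(3*(-2*⅕ + 0))) = 321*(4/(3*(-⅖ + 0))) = 321*(4/(3*(-⅖))) = 321*((4/3)*(-5/2)) = 321*(-10/3) = -1070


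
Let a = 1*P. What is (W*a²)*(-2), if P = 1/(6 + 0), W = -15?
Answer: ⅚ ≈ 0.83333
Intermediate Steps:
P = ⅙ (P = 1/6 = ⅙ ≈ 0.16667)
a = ⅙ (a = 1*(⅙) = ⅙ ≈ 0.16667)
(W*a²)*(-2) = -15*(⅙)²*(-2) = -15*1/36*(-2) = -5/12*(-2) = ⅚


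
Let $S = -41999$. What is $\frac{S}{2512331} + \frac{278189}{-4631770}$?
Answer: $- \frac{893432556789}{11636539355870} \approx -0.076778$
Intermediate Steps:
$\frac{S}{2512331} + \frac{278189}{-4631770} = - \frac{41999}{2512331} + \frac{278189}{-4631770} = \left(-41999\right) \frac{1}{2512331} + 278189 \left(- \frac{1}{4631770}\right) = - \frac{41999}{2512331} - \frac{278189}{4631770} = - \frac{893432556789}{11636539355870}$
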